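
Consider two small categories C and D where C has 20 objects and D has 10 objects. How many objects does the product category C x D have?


The product category C x D has objects that are pairs (c, d).
Number of pairs = |Ob(C)| * |Ob(D)| = 20 * 10 = 200

200


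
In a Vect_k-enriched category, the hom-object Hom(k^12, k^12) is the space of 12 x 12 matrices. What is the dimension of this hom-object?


In Vect-enriched categories, Hom(k^n, k^m) is the space of m x n matrices.
dim(Hom(k^12, k^12)) = 12 * 12 = 144

144


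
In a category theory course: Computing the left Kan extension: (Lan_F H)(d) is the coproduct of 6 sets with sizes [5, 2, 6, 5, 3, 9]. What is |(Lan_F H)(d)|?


Pointwise, the left Kan extension (Lan_F H)(d) is the colimit, indexed
by the comma category (F downarrow d), of H composed with the
projection (F downarrow d) -> C. Here that colimit is given
as a coproduct (disjoint union) of sets, so its cardinality is the
sum of the sizes of the summands.
Coproduct of sets with sizes: 5 + 2 + 6 + 5 + 3 + 9
= 30

30


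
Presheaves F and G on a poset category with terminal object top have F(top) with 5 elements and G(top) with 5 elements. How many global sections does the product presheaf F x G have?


Global sections of a presheaf on a poset with terminal top satisfy
Gamma(H) ~ H(top). Presheaves admit pointwise products, so
(F x G)(top) = F(top) x G(top) (Cartesian product).
|Gamma(F x G)| = |F(top)| * |G(top)| = 5 * 5 = 25.

25


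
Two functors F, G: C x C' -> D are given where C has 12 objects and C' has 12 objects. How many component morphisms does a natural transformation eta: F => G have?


A natural transformation eta: F => G assigns one component morphism per
object of the domain category.
The domain is the product category C x C', so
|Ob(C x C')| = |Ob(C)| * |Ob(C')| = 12 * 12 = 144.
Therefore eta has 144 component morphisms.

144


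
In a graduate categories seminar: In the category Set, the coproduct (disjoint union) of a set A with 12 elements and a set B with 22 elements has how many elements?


In Set, the coproduct A + B is the disjoint union.
|A + B| = |A| + |B| = 12 + 22 = 34

34


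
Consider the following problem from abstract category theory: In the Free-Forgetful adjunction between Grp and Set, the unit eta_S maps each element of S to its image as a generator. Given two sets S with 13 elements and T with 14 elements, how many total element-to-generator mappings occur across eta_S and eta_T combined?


The unit eta_X: X -> U(F(X)) of the Free-Forgetful adjunction
maps each element of X to a generator of F(X). For X = S + T (disjoint
union in Set), |S + T| = |S| + |T|.
Total mappings = 13 + 14 = 27.

27


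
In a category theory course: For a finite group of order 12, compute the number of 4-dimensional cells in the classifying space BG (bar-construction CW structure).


In the bar-construction CW model of BG, the n-cells are indexed by
n-tuples [g_1|...|g_n] of non-identity elements of G (degenerate
simplices with some g_i = e do not contribute cells), so there are
(|G| - 1)^n n-cells.
For dim = 4 with |G| = 12:
cells = (12 - 1)^4 = 11^4 = 14641

14641


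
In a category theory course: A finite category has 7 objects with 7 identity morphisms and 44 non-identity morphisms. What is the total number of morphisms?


Each object has an identity morphism, giving 7 identities.
Adding the 44 non-identity morphisms:
Total = 7 + 44 = 51

51


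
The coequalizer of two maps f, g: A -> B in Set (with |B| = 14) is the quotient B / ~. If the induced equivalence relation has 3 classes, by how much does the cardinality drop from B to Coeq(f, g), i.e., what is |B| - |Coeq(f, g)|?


The coequalizer Coeq(f, g) = B / ~ has one element per equivalence class.
|B| = 14, |Coeq(f, g)| = 3.
|B| - |Coeq(f, g)| = 14 - 3 = 11.

11


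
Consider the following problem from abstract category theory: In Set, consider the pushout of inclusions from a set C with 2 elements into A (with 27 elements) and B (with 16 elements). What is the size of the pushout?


The pushout A +_C B identifies the images of C in A and B.
|A +_C B| = |A| + |B| - |C| (for injections).
= 27 + 16 - 2 = 41

41


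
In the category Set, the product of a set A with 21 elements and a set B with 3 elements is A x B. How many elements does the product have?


In Set, the product A x B is the Cartesian product.
By the universal property, |A x B| = |A| * |B|.
|A x B| = 21 * 3 = 63

63


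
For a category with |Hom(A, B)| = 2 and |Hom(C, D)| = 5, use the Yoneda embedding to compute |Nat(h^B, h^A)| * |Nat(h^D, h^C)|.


By the Yoneda lemma, Nat(h^B, h^A) is isomorphic to Hom(A, B),
so |Nat(h^B, h^A)| = |Hom(A, B)| and |Nat(h^D, h^C)| = |Hom(C, D)|.
|Hom(A, B)| = 2, |Hom(C, D)| = 5.
|Nat(h^B, h^A) x Nat(h^D, h^C)| = 2 * 5 = 10

10


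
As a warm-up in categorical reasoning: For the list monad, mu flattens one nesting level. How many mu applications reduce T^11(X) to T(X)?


Each application of mu: T^2 -> T removes one layer of nesting.
Starting at depth 11 (i.e., T^11(X)), we need to reach T(X).
Number of mu applications = 11 - 1 = 10

10


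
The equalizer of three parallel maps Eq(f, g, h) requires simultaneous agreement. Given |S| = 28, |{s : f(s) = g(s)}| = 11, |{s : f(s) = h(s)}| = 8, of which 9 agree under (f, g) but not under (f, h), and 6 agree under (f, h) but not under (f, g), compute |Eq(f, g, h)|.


Eq(f, g, h) is the triple-agreement set: points in S where all three
maps take the same value. Using inclusion-exclusion on the pairwise data:
Pair (f, g) agrees on 11 points; pair (f, h) on 8 points.
Points agreeing under (f, g) but not (f, h) = 9; under (f, h) but not (f, g) = 6.
Triple-agreement = agreement-in-(f, g) minus points that agree under (f, g) but not (f, h):
|Eq(f, g, h)| = 11 - 9 = 2
(cross-check via (f, h): 8 - 6 = 2.)

2


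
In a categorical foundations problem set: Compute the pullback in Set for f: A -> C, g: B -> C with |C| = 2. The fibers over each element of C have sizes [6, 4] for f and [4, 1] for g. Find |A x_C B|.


The pullback A x_C B consists of pairs (a, b) with f(a) = g(b).
For each element c in C, the fiber product has |f^-1(c)| * |g^-1(c)| elements.
Summing over C: 6 * 4 + 4 * 1
= 24 + 4 = 28

28


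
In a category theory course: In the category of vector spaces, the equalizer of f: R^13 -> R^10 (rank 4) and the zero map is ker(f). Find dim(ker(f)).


The equalizer of f and the zero map is ker(f).
By the rank-nullity theorem: dim(ker(f)) = dim(domain) - rank(f).
dim(ker(f)) = 13 - 4 = 9

9


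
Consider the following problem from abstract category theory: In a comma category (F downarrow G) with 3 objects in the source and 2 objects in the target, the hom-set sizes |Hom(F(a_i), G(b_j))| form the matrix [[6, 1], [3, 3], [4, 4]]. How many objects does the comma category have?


Objects of (F downarrow G) are triples (a, b, h: F(a)->G(b)).
The count equals the sum of all entries in the hom-matrix.
sum(row 0) = 7
sum(row 1) = 6
sum(row 2) = 8
Grand total = 21

21


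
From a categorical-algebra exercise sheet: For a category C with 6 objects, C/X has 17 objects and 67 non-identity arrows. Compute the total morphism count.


In the slice category C/X, objects are morphisms to X.
Identity morphisms: 17 (one per object of C/X).
Non-identity morphisms: 67.
Total = 17 + 67 = 84

84


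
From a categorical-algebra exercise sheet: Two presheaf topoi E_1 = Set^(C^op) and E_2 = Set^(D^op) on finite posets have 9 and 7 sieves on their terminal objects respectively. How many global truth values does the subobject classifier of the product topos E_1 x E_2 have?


In a product of presheaf topoi E_1 x E_2, the subobject classifier
is Omega = Omega_1 x Omega_2 (componentwise), so
|Omega(top)| = |Omega_1(top_1)| * |Omega_2(top_2)|.
= 9 * 7 = 63.

63


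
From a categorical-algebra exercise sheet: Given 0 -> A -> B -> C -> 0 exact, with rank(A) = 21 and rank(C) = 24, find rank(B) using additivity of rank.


For a short exact sequence 0 -> A -> B -> C -> 0,
rank is additive: rank(B) = rank(A) + rank(C).
rank(B) = 21 + 24 = 45

45


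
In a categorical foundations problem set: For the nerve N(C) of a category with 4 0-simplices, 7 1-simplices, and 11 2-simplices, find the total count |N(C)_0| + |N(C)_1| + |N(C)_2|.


The 2-skeleton of the nerve N(C) consists of simplices in dimensions 0, 1, 2:
  |N(C)_0| = 4 (objects)
  |N(C)_1| = 7 (morphisms)
  |N(C)_2| = 11 (composable pairs)
Total = 4 + 7 + 11 = 22

22


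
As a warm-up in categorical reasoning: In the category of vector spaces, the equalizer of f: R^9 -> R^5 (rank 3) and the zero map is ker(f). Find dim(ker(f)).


The equalizer of f and the zero map is ker(f).
By the rank-nullity theorem: dim(ker(f)) = dim(domain) - rank(f).
dim(ker(f)) = 9 - 3 = 6

6


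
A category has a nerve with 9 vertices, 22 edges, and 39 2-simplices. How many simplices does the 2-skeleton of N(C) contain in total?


The 2-skeleton of the nerve N(C) consists of simplices in dimensions 0, 1, 2:
  |N(C)_0| = 9 (objects)
  |N(C)_1| = 22 (morphisms)
  |N(C)_2| = 39 (composable pairs)
Total = 9 + 22 + 39 = 70

70


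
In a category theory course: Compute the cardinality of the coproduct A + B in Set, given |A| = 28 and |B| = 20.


In Set, the coproduct A + B is the disjoint union.
|A + B| = |A| + |B| = 28 + 20 = 48

48


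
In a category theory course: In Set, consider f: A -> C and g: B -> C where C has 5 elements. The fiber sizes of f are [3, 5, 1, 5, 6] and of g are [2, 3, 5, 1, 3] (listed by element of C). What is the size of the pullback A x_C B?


The pullback A x_C B consists of pairs (a, b) with f(a) = g(b).
For each element c in C, the fiber product has |f^-1(c)| * |g^-1(c)| elements.
Summing over C: 3 * 2 + 5 * 3 + 1 * 5 + 5 * 1 + 6 * 3
= 6 + 15 + 5 + 5 + 18 = 49

49


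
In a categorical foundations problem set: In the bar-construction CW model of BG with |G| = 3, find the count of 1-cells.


In the bar-construction CW model of BG, the n-cells are indexed by
n-tuples [g_1|...|g_n] of non-identity elements of G (degenerate
simplices with some g_i = e do not contribute cells), so there are
(|G| - 1)^n n-cells.
For dim = 1 with |G| = 3:
cells = (3 - 1)^1 = 2^1 = 2

2


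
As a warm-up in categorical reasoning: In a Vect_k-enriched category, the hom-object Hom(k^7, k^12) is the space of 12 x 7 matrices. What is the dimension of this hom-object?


In Vect-enriched categories, Hom(k^n, k^m) is the space of m x n matrices.
dim(Hom(k^7, k^12)) = 12 * 7 = 84

84


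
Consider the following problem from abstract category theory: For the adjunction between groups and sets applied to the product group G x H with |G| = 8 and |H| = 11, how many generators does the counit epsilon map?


The counit epsilon_K: F(U(K)) -> K of the Free-Forgetful adjunction
maps |K| generators of F(U(K)) into K. For K = G x H (the product group),
|G x H| = |G| * |H|.
Total generators mapped = 8 * 11 = 88.

88


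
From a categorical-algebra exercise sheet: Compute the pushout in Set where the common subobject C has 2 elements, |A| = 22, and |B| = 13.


The pushout A +_C B identifies the images of C in A and B.
|A +_C B| = |A| + |B| - |C| (for injections).
= 22 + 13 - 2 = 33

33


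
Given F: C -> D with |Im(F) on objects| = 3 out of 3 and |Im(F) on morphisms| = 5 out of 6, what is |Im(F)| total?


The image of F consists of distinct objects and distinct morphisms.
|Im(F)| on objects = 3
|Im(F)| on morphisms = 5
Total image cardinality = 3 + 5 = 8

8


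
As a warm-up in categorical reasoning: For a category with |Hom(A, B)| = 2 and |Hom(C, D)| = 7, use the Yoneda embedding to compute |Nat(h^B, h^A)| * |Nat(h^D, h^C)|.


By the Yoneda lemma, Nat(h^B, h^A) is isomorphic to Hom(A, B),
so |Nat(h^B, h^A)| = |Hom(A, B)| and |Nat(h^D, h^C)| = |Hom(C, D)|.
|Hom(A, B)| = 2, |Hom(C, D)| = 7.
|Nat(h^B, h^A) x Nat(h^D, h^C)| = 2 * 7 = 14

14


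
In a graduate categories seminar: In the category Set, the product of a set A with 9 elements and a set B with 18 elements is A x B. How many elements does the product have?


In Set, the product A x B is the Cartesian product.
By the universal property, |A x B| = |A| * |B|.
|A x B| = 9 * 18 = 162

162


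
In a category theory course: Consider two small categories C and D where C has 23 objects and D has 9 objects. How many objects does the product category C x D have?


The product category C x D has objects that are pairs (c, d).
Number of pairs = |Ob(C)| * |Ob(D)| = 23 * 9 = 207

207


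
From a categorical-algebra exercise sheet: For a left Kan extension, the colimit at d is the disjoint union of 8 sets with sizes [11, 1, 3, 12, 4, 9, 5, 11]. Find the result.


Pointwise, the left Kan extension (Lan_F H)(d) is the colimit, indexed
by the comma category (F downarrow d), of H composed with the
projection (F downarrow d) -> C. Here that colimit is given
as a coproduct (disjoint union) of sets, so its cardinality is the
sum of the sizes of the summands.
Coproduct of sets with sizes: 11 + 1 + 3 + 12 + 4 + 9 + 5 + 11
= 56

56


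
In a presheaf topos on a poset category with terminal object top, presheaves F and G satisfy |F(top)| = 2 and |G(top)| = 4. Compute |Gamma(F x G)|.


Global sections of a presheaf on a poset with terminal top satisfy
Gamma(H) ~ H(top). Presheaves admit pointwise products, so
(F x G)(top) = F(top) x G(top) (Cartesian product).
|Gamma(F x G)| = |F(top)| * |G(top)| = 2 * 4 = 8.

8


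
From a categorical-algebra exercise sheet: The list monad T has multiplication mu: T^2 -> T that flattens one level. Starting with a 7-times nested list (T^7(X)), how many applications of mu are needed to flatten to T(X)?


Each application of mu: T^2 -> T removes one layer of nesting.
Starting at depth 7 (i.e., T^7(X)), we need to reach T(X).
Number of mu applications = 7 - 1 = 6

6


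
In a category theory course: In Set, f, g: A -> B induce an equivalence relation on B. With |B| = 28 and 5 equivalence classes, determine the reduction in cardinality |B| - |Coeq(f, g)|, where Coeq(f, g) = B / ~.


The coequalizer Coeq(f, g) = B / ~ has one element per equivalence class.
|B| = 28, |Coeq(f, g)| = 5.
|B| - |Coeq(f, g)| = 28 - 5 = 23.

23


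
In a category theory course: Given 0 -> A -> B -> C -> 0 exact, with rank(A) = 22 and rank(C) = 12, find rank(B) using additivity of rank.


For a short exact sequence 0 -> A -> B -> C -> 0,
rank is additive: rank(B) = rank(A) + rank(C).
rank(B) = 22 + 12 = 34

34


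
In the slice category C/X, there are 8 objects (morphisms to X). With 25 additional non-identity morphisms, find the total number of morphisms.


In the slice category C/X, objects are morphisms to X.
Identity morphisms: 8 (one per object of C/X).
Non-identity morphisms: 25.
Total = 8 + 25 = 33

33


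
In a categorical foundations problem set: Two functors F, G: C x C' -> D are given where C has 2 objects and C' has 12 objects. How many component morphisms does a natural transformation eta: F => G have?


A natural transformation eta: F => G assigns one component morphism per
object of the domain category.
The domain is the product category C x C', so
|Ob(C x C')| = |Ob(C)| * |Ob(C')| = 2 * 12 = 24.
Therefore eta has 24 component morphisms.

24


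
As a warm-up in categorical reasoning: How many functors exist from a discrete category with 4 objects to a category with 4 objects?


A functor from a discrete category C to D is determined by
where each object maps. Each of the 4 objects of C can map
to any of the 4 objects of D independently.
Number of functors = 4^4 = 256

256


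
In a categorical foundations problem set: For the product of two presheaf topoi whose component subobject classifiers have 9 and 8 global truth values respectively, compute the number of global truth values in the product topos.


In a product of presheaf topoi E_1 x E_2, the subobject classifier
is Omega = Omega_1 x Omega_2 (componentwise), so
|Omega(top)| = |Omega_1(top_1)| * |Omega_2(top_2)|.
= 9 * 8 = 72.

72


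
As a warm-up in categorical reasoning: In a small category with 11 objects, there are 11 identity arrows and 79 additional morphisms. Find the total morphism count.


Each object has an identity morphism, giving 11 identities.
Adding the 79 non-identity morphisms:
Total = 11 + 79 = 90

90


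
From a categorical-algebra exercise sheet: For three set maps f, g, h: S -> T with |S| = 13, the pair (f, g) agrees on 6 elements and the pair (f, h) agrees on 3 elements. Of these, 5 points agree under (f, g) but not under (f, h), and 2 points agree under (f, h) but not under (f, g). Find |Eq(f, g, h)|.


Eq(f, g, h) is the triple-agreement set: points in S where all three
maps take the same value. Using inclusion-exclusion on the pairwise data:
Pair (f, g) agrees on 6 points; pair (f, h) on 3 points.
Points agreeing under (f, g) but not (f, h) = 5; under (f, h) but not (f, g) = 2.
Triple-agreement = agreement-in-(f, g) minus points that agree under (f, g) but not (f, h):
|Eq(f, g, h)| = 6 - 5 = 1
(cross-check via (f, h): 3 - 2 = 1.)

1


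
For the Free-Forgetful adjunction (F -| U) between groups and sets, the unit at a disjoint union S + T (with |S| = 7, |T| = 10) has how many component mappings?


The unit eta_X: X -> U(F(X)) of the Free-Forgetful adjunction
maps each element of X to a generator of F(X). For X = S + T (disjoint
union in Set), |S + T| = |S| + |T|.
Total mappings = 7 + 10 = 17.

17


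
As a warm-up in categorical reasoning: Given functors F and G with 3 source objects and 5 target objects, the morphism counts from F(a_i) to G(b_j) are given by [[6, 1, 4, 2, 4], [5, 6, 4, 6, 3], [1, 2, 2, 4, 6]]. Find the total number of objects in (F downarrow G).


Objects of (F downarrow G) are triples (a, b, h: F(a)->G(b)).
The count equals the sum of all entries in the hom-matrix.
sum(row 0) = 17
sum(row 1) = 24
sum(row 2) = 15
Grand total = 56

56


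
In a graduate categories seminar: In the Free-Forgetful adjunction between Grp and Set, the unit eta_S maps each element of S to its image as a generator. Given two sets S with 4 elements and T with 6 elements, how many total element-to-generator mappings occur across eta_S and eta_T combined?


The unit eta_X: X -> U(F(X)) of the Free-Forgetful adjunction
maps each element of X to a generator of F(X). For X = S + T (disjoint
union in Set), |S + T| = |S| + |T|.
Total mappings = 4 + 6 = 10.

10


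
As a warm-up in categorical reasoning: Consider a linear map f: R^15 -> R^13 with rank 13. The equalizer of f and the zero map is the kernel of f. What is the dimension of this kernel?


The equalizer of f and the zero map is ker(f).
By the rank-nullity theorem: dim(ker(f)) = dim(domain) - rank(f).
dim(ker(f)) = 15 - 13 = 2

2


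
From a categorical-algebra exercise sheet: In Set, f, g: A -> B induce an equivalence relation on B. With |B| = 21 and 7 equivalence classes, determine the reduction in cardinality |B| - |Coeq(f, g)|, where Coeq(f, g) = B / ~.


The coequalizer Coeq(f, g) = B / ~ has one element per equivalence class.
|B| = 21, |Coeq(f, g)| = 7.
|B| - |Coeq(f, g)| = 21 - 7 = 14.

14


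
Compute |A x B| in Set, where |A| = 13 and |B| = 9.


In Set, the product A x B is the Cartesian product.
By the universal property, |A x B| = |A| * |B|.
|A x B| = 13 * 9 = 117

117


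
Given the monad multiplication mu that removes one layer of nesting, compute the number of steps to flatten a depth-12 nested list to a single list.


Each application of mu: T^2 -> T removes one layer of nesting.
Starting at depth 12 (i.e., T^12(X)), we need to reach T(X).
Number of mu applications = 12 - 1 = 11

11


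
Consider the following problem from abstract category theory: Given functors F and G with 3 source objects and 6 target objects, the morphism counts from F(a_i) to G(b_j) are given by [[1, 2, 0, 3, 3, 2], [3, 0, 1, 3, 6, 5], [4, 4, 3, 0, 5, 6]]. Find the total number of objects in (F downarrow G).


Objects of (F downarrow G) are triples (a, b, h: F(a)->G(b)).
The count equals the sum of all entries in the hom-matrix.
sum(row 0) = 11
sum(row 1) = 18
sum(row 2) = 22
Grand total = 51

51


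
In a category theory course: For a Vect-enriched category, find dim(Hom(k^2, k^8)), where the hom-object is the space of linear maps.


In Vect-enriched categories, Hom(k^n, k^m) is the space of m x n matrices.
dim(Hom(k^2, k^8)) = 8 * 2 = 16

16


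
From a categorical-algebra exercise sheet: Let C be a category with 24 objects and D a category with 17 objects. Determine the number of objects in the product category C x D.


The product category C x D has objects that are pairs (c, d).
Number of pairs = |Ob(C)| * |Ob(D)| = 24 * 17 = 408

408


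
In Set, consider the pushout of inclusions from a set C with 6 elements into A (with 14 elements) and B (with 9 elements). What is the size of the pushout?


The pushout A +_C B identifies the images of C in A and B.
|A +_C B| = |A| + |B| - |C| (for injections).
= 14 + 9 - 6 = 17

17


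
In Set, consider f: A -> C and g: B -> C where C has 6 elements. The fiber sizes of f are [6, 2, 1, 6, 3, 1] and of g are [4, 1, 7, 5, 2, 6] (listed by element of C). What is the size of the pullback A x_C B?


The pullback A x_C B consists of pairs (a, b) with f(a) = g(b).
For each element c in C, the fiber product has |f^-1(c)| * |g^-1(c)| elements.
Summing over C: 6 * 4 + 2 * 1 + 1 * 7 + 6 * 5 + 3 * 2 + 1 * 6
= 24 + 2 + 7 + 30 + 6 + 6 = 75

75


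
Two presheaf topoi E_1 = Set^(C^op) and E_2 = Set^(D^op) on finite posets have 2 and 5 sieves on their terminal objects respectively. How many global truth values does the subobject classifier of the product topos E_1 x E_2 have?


In a product of presheaf topoi E_1 x E_2, the subobject classifier
is Omega = Omega_1 x Omega_2 (componentwise), so
|Omega(top)| = |Omega_1(top_1)| * |Omega_2(top_2)|.
= 2 * 5 = 10.

10


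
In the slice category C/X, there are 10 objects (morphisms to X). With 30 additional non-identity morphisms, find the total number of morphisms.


In the slice category C/X, objects are morphisms to X.
Identity morphisms: 10 (one per object of C/X).
Non-identity morphisms: 30.
Total = 10 + 30 = 40

40


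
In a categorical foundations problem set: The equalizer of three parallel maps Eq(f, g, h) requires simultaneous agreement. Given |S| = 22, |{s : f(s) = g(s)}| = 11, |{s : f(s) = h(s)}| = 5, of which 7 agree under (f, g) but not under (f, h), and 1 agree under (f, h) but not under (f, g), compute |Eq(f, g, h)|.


Eq(f, g, h) is the triple-agreement set: points in S where all three
maps take the same value. Using inclusion-exclusion on the pairwise data:
Pair (f, g) agrees on 11 points; pair (f, h) on 5 points.
Points agreeing under (f, g) but not (f, h) = 7; under (f, h) but not (f, g) = 1.
Triple-agreement = agreement-in-(f, g) minus points that agree under (f, g) but not (f, h):
|Eq(f, g, h)| = 11 - 7 = 4
(cross-check via (f, h): 5 - 1 = 4.)

4


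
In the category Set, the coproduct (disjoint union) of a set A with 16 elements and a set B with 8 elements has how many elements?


In Set, the coproduct A + B is the disjoint union.
|A + B| = |A| + |B| = 16 + 8 = 24

24


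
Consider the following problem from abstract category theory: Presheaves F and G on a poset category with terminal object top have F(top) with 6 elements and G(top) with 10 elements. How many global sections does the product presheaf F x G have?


Global sections of a presheaf on a poset with terminal top satisfy
Gamma(H) ~ H(top). Presheaves admit pointwise products, so
(F x G)(top) = F(top) x G(top) (Cartesian product).
|Gamma(F x G)| = |F(top)| * |G(top)| = 6 * 10 = 60.

60


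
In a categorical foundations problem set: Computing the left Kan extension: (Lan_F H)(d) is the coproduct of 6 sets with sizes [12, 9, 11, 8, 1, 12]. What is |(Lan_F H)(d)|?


Pointwise, the left Kan extension (Lan_F H)(d) is the colimit, indexed
by the comma category (F downarrow d), of H composed with the
projection (F downarrow d) -> C. Here that colimit is given
as a coproduct (disjoint union) of sets, so its cardinality is the
sum of the sizes of the summands.
Coproduct of sets with sizes: 12 + 9 + 11 + 8 + 1 + 12
= 53

53


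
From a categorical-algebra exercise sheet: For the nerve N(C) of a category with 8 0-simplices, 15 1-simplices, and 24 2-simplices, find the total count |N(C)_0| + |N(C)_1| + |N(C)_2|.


The 2-skeleton of the nerve N(C) consists of simplices in dimensions 0, 1, 2:
  |N(C)_0| = 8 (objects)
  |N(C)_1| = 15 (morphisms)
  |N(C)_2| = 24 (composable pairs)
Total = 8 + 15 + 24 = 47

47


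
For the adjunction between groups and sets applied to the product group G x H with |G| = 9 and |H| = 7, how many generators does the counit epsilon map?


The counit epsilon_K: F(U(K)) -> K of the Free-Forgetful adjunction
maps |K| generators of F(U(K)) into K. For K = G x H (the product group),
|G x H| = |G| * |H|.
Total generators mapped = 9 * 7 = 63.

63


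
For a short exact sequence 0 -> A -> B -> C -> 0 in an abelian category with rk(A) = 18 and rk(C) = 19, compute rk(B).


For a short exact sequence 0 -> A -> B -> C -> 0,
rank is additive: rank(B) = rank(A) + rank(C).
rank(B) = 18 + 19 = 37

37


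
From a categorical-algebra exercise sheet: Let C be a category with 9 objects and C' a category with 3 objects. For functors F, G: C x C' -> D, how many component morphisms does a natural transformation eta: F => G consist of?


A natural transformation eta: F => G assigns one component morphism per
object of the domain category.
The domain is the product category C x C', so
|Ob(C x C')| = |Ob(C)| * |Ob(C')| = 9 * 3 = 27.
Therefore eta has 27 component morphisms.

27


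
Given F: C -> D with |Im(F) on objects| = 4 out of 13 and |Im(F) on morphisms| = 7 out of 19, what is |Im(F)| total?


The image of F consists of distinct objects and distinct morphisms.
|Im(F)| on objects = 4
|Im(F)| on morphisms = 7
Total image cardinality = 4 + 7 = 11

11


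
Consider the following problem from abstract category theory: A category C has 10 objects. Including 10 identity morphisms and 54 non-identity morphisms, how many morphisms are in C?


Each object has an identity morphism, giving 10 identities.
Adding the 54 non-identity morphisms:
Total = 10 + 54 = 64

64


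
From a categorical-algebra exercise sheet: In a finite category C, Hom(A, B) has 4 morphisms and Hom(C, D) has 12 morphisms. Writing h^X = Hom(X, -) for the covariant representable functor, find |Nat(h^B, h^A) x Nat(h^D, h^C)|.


By the Yoneda lemma, Nat(h^B, h^A) is isomorphic to Hom(A, B),
so |Nat(h^B, h^A)| = |Hom(A, B)| and |Nat(h^D, h^C)| = |Hom(C, D)|.
|Hom(A, B)| = 4, |Hom(C, D)| = 12.
|Nat(h^B, h^A) x Nat(h^D, h^C)| = 4 * 12 = 48

48


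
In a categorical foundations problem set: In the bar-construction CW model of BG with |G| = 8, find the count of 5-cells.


In the bar-construction CW model of BG, the n-cells are indexed by
n-tuples [g_1|...|g_n] of non-identity elements of G (degenerate
simplices with some g_i = e do not contribute cells), so there are
(|G| - 1)^n n-cells.
For dim = 5 with |G| = 8:
cells = (8 - 1)^5 = 7^5 = 16807

16807


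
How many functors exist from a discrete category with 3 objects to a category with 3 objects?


A functor from a discrete category C to D is determined by
where each object maps. Each of the 3 objects of C can map
to any of the 3 objects of D independently.
Number of functors = 3^3 = 27

27


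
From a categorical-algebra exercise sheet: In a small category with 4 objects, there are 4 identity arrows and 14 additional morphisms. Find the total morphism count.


Each object has an identity morphism, giving 4 identities.
Adding the 14 non-identity morphisms:
Total = 4 + 14 = 18

18


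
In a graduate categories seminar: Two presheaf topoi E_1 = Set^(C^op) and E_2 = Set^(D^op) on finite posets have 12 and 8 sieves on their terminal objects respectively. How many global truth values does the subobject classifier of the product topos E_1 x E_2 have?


In a product of presheaf topoi E_1 x E_2, the subobject classifier
is Omega = Omega_1 x Omega_2 (componentwise), so
|Omega(top)| = |Omega_1(top_1)| * |Omega_2(top_2)|.
= 12 * 8 = 96.

96


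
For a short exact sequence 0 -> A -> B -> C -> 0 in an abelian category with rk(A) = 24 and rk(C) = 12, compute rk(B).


For a short exact sequence 0 -> A -> B -> C -> 0,
rank is additive: rank(B) = rank(A) + rank(C).
rank(B) = 24 + 12 = 36

36


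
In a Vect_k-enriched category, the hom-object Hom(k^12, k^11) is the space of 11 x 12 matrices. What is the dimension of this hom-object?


In Vect-enriched categories, Hom(k^n, k^m) is the space of m x n matrices.
dim(Hom(k^12, k^11)) = 11 * 12 = 132

132


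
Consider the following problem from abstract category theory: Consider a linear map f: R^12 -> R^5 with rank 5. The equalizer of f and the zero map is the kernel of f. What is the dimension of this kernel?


The equalizer of f and the zero map is ker(f).
By the rank-nullity theorem: dim(ker(f)) = dim(domain) - rank(f).
dim(ker(f)) = 12 - 5 = 7

7


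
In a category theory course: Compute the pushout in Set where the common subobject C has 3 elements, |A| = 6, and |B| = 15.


The pushout A +_C B identifies the images of C in A and B.
|A +_C B| = |A| + |B| - |C| (for injections).
= 6 + 15 - 3 = 18

18


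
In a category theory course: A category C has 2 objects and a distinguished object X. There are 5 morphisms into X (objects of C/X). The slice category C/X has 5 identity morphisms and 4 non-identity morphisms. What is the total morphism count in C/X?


In the slice category C/X, objects are morphisms to X.
Identity morphisms: 5 (one per object of C/X).
Non-identity morphisms: 4.
Total = 5 + 4 = 9

9


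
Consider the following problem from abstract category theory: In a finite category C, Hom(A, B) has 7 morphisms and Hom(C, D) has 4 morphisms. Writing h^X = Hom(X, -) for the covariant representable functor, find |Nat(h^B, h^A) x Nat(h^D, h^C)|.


By the Yoneda lemma, Nat(h^B, h^A) is isomorphic to Hom(A, B),
so |Nat(h^B, h^A)| = |Hom(A, B)| and |Nat(h^D, h^C)| = |Hom(C, D)|.
|Hom(A, B)| = 7, |Hom(C, D)| = 4.
|Nat(h^B, h^A) x Nat(h^D, h^C)| = 7 * 4 = 28

28


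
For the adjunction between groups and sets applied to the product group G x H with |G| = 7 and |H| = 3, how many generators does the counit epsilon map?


The counit epsilon_K: F(U(K)) -> K of the Free-Forgetful adjunction
maps |K| generators of F(U(K)) into K. For K = G x H (the product group),
|G x H| = |G| * |H|.
Total generators mapped = 7 * 3 = 21.

21


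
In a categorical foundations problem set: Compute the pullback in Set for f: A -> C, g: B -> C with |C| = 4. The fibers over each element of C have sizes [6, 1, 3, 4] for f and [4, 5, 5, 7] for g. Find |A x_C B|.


The pullback A x_C B consists of pairs (a, b) with f(a) = g(b).
For each element c in C, the fiber product has |f^-1(c)| * |g^-1(c)| elements.
Summing over C: 6 * 4 + 1 * 5 + 3 * 5 + 4 * 7
= 24 + 5 + 15 + 28 = 72

72


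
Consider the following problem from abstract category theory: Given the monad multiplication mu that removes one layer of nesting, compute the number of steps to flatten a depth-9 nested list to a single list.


Each application of mu: T^2 -> T removes one layer of nesting.
Starting at depth 9 (i.e., T^9(X)), we need to reach T(X).
Number of mu applications = 9 - 1 = 8

8


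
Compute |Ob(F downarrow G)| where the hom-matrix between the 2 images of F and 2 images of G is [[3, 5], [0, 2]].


Objects of (F downarrow G) are triples (a, b, h: F(a)->G(b)).
The count equals the sum of all entries in the hom-matrix.
sum(row 0) = 8
sum(row 1) = 2
Grand total = 10

10


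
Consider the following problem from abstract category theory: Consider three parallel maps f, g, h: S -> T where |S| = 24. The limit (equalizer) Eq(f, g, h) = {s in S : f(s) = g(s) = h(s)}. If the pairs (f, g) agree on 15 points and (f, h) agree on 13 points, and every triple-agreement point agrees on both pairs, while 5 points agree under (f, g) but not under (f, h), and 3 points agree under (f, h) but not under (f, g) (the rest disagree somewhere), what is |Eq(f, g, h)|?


Eq(f, g, h) is the triple-agreement set: points in S where all three
maps take the same value. Using inclusion-exclusion on the pairwise data:
Pair (f, g) agrees on 15 points; pair (f, h) on 13 points.
Points agreeing under (f, g) but not (f, h) = 5; under (f, h) but not (f, g) = 3.
Triple-agreement = agreement-in-(f, g) minus points that agree under (f, g) but not (f, h):
|Eq(f, g, h)| = 15 - 5 = 10
(cross-check via (f, h): 13 - 3 = 10.)

10


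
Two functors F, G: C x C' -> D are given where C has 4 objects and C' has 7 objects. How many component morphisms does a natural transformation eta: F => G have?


A natural transformation eta: F => G assigns one component morphism per
object of the domain category.
The domain is the product category C x C', so
|Ob(C x C')| = |Ob(C)| * |Ob(C')| = 4 * 7 = 28.
Therefore eta has 28 component morphisms.

28


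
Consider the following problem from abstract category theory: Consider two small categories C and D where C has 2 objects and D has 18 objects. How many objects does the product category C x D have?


The product category C x D has objects that are pairs (c, d).
Number of pairs = |Ob(C)| * |Ob(D)| = 2 * 18 = 36

36


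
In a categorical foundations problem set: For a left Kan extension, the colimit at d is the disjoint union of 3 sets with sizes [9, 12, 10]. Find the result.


Pointwise, the left Kan extension (Lan_F H)(d) is the colimit, indexed
by the comma category (F downarrow d), of H composed with the
projection (F downarrow d) -> C. Here that colimit is given
as a coproduct (disjoint union) of sets, so its cardinality is the
sum of the sizes of the summands.
Coproduct of sets with sizes: 9 + 12 + 10
= 31

31


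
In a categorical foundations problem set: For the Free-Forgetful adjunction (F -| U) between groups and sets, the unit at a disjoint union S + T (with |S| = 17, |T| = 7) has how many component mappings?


The unit eta_X: X -> U(F(X)) of the Free-Forgetful adjunction
maps each element of X to a generator of F(X). For X = S + T (disjoint
union in Set), |S + T| = |S| + |T|.
Total mappings = 17 + 7 = 24.

24


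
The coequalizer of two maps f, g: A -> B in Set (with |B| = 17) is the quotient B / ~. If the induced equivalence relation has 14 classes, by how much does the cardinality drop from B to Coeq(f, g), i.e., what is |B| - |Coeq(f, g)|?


The coequalizer Coeq(f, g) = B / ~ has one element per equivalence class.
|B| = 17, |Coeq(f, g)| = 14.
|B| - |Coeq(f, g)| = 17 - 14 = 3.

3


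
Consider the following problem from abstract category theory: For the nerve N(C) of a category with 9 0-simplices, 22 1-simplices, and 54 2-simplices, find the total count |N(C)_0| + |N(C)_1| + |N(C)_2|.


The 2-skeleton of the nerve N(C) consists of simplices in dimensions 0, 1, 2:
  |N(C)_0| = 9 (objects)
  |N(C)_1| = 22 (morphisms)
  |N(C)_2| = 54 (composable pairs)
Total = 9 + 22 + 54 = 85

85


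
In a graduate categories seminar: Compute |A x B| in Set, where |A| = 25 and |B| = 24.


In Set, the product A x B is the Cartesian product.
By the universal property, |A x B| = |A| * |B|.
|A x B| = 25 * 24 = 600

600


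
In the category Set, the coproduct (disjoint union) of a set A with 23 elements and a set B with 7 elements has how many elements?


In Set, the coproduct A + B is the disjoint union.
|A + B| = |A| + |B| = 23 + 7 = 30

30


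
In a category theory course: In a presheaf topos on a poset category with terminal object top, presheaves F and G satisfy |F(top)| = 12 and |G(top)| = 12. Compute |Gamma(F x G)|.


Global sections of a presheaf on a poset with terminal top satisfy
Gamma(H) ~ H(top). Presheaves admit pointwise products, so
(F x G)(top) = F(top) x G(top) (Cartesian product).
|Gamma(F x G)| = |F(top)| * |G(top)| = 12 * 12 = 144.

144


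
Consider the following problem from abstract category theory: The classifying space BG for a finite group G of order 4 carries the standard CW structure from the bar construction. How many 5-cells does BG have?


In the bar-construction CW model of BG, the n-cells are indexed by
n-tuples [g_1|...|g_n] of non-identity elements of G (degenerate
simplices with some g_i = e do not contribute cells), so there are
(|G| - 1)^n n-cells.
For dim = 5 with |G| = 4:
cells = (4 - 1)^5 = 3^5 = 243

243


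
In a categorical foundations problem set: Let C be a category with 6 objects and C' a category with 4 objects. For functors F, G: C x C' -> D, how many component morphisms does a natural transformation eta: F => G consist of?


A natural transformation eta: F => G assigns one component morphism per
object of the domain category.
The domain is the product category C x C', so
|Ob(C x C')| = |Ob(C)| * |Ob(C')| = 6 * 4 = 24.
Therefore eta has 24 component morphisms.

24


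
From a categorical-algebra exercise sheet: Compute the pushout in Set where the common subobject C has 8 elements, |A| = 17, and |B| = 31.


The pushout A +_C B identifies the images of C in A and B.
|A +_C B| = |A| + |B| - |C| (for injections).
= 17 + 31 - 8 = 40

40


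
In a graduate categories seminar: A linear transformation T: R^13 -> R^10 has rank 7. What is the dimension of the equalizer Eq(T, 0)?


The equalizer of f and the zero map is ker(f).
By the rank-nullity theorem: dim(ker(f)) = dim(domain) - rank(f).
dim(ker(f)) = 13 - 7 = 6

6


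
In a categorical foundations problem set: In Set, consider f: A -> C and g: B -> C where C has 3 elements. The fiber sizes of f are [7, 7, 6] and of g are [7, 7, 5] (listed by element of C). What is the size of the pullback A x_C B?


The pullback A x_C B consists of pairs (a, b) with f(a) = g(b).
For each element c in C, the fiber product has |f^-1(c)| * |g^-1(c)| elements.
Summing over C: 7 * 7 + 7 * 7 + 6 * 5
= 49 + 49 + 30 = 128

128


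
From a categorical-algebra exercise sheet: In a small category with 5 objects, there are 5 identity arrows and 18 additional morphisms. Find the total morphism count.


Each object has an identity morphism, giving 5 identities.
Adding the 18 non-identity morphisms:
Total = 5 + 18 = 23

23


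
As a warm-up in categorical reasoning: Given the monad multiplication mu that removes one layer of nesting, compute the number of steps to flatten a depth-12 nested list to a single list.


Each application of mu: T^2 -> T removes one layer of nesting.
Starting at depth 12 (i.e., T^12(X)), we need to reach T(X).
Number of mu applications = 12 - 1 = 11

11


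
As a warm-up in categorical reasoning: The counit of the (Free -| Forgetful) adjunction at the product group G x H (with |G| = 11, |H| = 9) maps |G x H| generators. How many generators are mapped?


The counit epsilon_K: F(U(K)) -> K of the Free-Forgetful adjunction
maps |K| generators of F(U(K)) into K. For K = G x H (the product group),
|G x H| = |G| * |H|.
Total generators mapped = 11 * 9 = 99.

99


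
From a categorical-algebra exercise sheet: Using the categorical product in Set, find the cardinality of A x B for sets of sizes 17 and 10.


In Set, the product A x B is the Cartesian product.
By the universal property, |A x B| = |A| * |B|.
|A x B| = 17 * 10 = 170

170


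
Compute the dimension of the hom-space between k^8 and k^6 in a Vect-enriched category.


In Vect-enriched categories, Hom(k^n, k^m) is the space of m x n matrices.
dim(Hom(k^8, k^6)) = 6 * 8 = 48

48


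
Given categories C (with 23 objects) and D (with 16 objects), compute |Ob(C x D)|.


The product category C x D has objects that are pairs (c, d).
Number of pairs = |Ob(C)| * |Ob(D)| = 23 * 16 = 368

368


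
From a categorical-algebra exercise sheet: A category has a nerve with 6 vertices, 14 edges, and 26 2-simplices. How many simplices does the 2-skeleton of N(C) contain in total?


The 2-skeleton of the nerve N(C) consists of simplices in dimensions 0, 1, 2:
  |N(C)_0| = 6 (objects)
  |N(C)_1| = 14 (morphisms)
  |N(C)_2| = 26 (composable pairs)
Total = 6 + 14 + 26 = 46

46
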